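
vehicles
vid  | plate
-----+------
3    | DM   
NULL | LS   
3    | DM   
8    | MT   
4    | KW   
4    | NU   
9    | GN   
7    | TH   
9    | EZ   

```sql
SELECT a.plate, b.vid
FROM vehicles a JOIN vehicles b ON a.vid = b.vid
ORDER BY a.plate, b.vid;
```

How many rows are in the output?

14

INNER JOIN keeps only pairs where the ON condition holds.
Matching on a.vid = b.vid. A NULL in a compared column never satisfies the condition.
Matched pairs: 14.
Total: 14 rows.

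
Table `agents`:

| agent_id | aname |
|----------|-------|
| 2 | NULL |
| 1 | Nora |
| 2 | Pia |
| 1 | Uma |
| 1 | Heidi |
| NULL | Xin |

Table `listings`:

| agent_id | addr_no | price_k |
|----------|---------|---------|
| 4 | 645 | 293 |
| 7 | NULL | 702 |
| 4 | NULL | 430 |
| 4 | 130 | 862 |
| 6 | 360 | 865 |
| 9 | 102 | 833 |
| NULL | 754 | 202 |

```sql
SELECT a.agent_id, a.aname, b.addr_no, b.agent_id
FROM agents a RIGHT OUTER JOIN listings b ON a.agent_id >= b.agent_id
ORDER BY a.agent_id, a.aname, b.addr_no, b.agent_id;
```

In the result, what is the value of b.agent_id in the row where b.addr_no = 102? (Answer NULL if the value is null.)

9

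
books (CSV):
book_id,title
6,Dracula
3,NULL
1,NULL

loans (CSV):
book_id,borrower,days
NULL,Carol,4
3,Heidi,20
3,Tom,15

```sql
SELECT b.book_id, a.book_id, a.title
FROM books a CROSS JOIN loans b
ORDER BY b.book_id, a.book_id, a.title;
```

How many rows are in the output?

CROSS JOIN pairs every row of `books` with every row of `loans`: 3 × 3 = 9 rows.

9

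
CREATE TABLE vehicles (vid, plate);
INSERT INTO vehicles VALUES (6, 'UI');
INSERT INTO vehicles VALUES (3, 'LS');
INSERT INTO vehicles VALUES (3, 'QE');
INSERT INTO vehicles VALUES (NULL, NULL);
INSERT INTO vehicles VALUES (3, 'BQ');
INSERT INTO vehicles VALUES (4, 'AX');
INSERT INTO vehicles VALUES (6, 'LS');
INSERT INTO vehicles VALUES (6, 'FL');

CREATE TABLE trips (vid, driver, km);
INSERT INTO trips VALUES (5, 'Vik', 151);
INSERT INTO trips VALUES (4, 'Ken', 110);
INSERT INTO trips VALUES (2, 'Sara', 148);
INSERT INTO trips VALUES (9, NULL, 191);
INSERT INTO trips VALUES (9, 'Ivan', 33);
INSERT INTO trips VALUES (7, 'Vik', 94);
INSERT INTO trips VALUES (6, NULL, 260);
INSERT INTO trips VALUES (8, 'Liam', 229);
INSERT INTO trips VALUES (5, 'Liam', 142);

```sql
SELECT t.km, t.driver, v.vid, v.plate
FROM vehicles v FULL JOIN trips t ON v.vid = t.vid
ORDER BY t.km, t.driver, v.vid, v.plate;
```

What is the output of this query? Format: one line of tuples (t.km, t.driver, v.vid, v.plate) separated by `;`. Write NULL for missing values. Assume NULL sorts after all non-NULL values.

FULL OUTER JOIN keeps every row from both sides; unmatched rows get NULL for the other side's columns.
Matching on v.vid = t.vid. A NULL in a compared column never satisfies the condition.
- v row (vid=6): matches 1 t row(s) → 1 output row(s).
- v row (vid=3): no match → kept, t columns NULL.
- v row (vid=3): no match → kept, t columns NULL.
- v row (vid=NULL): no match → kept, t columns NULL.
- v row (vid=3): no match → kept, t columns NULL.
- v row (vid=4): matches 1 t row(s) → 1 output row(s).
- v row (vid=6): matches 1 t row(s) → 1 output row(s).
- v row (vid=6): matches 1 t row(s) → 1 output row(s).
- 7 t row(s) had no v match → kept, v columns NULL.

(33, Ivan, NULL, NULL); (94, Vik, NULL, NULL); (110, Ken, 4, AX); (142, Liam, NULL, NULL); (148, Sara, NULL, NULL); (151, Vik, NULL, NULL); (191, NULL, NULL, NULL); (229, Liam, NULL, NULL); (260, NULL, 6, FL); (260, NULL, 6, LS); (260, NULL, 6, UI); (NULL, NULL, 3, BQ); (NULL, NULL, 3, LS); (NULL, NULL, 3, QE); (NULL, NULL, NULL, NULL)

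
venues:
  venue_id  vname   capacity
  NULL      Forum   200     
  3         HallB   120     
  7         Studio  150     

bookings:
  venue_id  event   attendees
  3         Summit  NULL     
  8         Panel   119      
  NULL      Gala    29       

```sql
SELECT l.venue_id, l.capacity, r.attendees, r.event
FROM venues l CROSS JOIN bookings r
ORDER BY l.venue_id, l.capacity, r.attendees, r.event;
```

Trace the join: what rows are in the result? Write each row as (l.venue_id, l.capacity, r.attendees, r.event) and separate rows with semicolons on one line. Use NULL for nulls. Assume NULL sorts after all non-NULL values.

(3, 120, 29, Gala); (3, 120, 119, Panel); (3, 120, NULL, Summit); (7, 150, 29, Gala); (7, 150, 119, Panel); (7, 150, NULL, Summit); (NULL, 200, 29, Gala); (NULL, 200, 119, Panel); (NULL, 200, NULL, Summit)

CROSS JOIN pairs every row of `venues` with every row of `bookings`: 3 × 3 = 9 rows.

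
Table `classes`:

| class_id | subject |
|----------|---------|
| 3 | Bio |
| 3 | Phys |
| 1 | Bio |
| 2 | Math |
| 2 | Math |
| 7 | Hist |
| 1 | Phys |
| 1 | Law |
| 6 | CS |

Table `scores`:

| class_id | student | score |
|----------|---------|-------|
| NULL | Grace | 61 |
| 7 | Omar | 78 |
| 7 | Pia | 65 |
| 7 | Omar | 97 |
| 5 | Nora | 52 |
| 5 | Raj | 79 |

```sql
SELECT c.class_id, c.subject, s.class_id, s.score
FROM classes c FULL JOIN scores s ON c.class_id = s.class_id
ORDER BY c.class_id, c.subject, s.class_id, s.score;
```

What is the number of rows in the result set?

FULL OUTER JOIN keeps every row from both sides; unmatched rows get NULL for the other side's columns.
Matching on c.class_id = s.class_id. A NULL in a compared column never satisfies the condition.
- c (class_id=3) has no partner → padded with NULL.
- c (class_id=3) has no partner → padded with NULL.
- c (class_id=1) has no partner → padded with NULL.
- c (class_id=2) has no partner → padded with NULL.
- c (class_id=2) has no partner → padded with NULL.
- c (class_id=7) pairs with 3 row(s) of s.
- c (class_id=1) has no partner → padded with NULL.
- c (class_id=1) has no partner → padded with NULL.
- c (class_id=6) has no partner → padded with NULL.
- plus 3 unmatched s row(s), each kept with NULL c columns.
Total: 3 matched + 11 padded = 14 rows.

14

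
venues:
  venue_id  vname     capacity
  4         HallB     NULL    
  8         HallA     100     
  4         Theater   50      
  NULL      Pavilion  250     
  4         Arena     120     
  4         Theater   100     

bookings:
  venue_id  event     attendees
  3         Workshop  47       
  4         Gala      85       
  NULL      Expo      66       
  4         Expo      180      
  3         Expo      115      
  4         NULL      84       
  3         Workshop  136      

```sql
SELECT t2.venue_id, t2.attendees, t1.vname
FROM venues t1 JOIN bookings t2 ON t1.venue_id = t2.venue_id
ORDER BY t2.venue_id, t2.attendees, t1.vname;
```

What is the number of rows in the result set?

INNER JOIN keeps only pairs where the ON condition holds.
Matching on t1.venue_id = t2.venue_id. A NULL in a compared column never satisfies the condition.
- venue_id=4: 3 matching t2 row(s), so 3 row(s) emitted.
- venue_id=8: no matching t2 row, dropped.
- venue_id=4: 3 matching t2 row(s), so 3 row(s) emitted.
- venue_id=NULL: no matching t2 row, dropped.
- venue_id=4: 3 matching t2 row(s), so 3 row(s) emitted.
- venue_id=4: 3 matching t2 row(s), so 3 row(s) emitted.
Total: 12 rows.

12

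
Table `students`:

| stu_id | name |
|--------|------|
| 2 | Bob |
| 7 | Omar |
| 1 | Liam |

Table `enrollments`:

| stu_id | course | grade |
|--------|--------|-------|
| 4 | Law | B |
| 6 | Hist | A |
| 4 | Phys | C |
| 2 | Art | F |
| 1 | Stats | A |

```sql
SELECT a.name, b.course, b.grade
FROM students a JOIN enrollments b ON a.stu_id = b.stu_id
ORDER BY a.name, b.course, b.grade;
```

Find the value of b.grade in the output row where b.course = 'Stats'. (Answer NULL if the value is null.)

INNER JOIN keeps only pairs where the ON condition holds.
Matching on a.stu_id = b.stu_id.
- a (stu_id=2) pairs with 1 row(s) of b.
- a (stu_id=7) has no partner → excluded.
- a (stu_id=1) pairs with 1 row(s) of b.

A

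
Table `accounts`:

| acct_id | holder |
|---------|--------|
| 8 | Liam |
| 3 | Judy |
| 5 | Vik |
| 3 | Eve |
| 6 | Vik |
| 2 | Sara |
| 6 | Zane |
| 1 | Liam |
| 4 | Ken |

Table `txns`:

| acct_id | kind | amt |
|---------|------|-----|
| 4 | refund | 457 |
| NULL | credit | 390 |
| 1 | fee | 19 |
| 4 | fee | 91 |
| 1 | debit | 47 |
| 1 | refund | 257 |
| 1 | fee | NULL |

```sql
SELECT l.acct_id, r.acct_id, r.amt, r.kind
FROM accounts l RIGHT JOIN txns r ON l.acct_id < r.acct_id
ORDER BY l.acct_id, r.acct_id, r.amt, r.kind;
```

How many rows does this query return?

RIGHT JOIN keeps every row from `txns`; unmatched rows get NULL for `accounts`'s columns.
Matching on l.acct_id < r.acct_id. A NULL in a compared column never satisfies the condition.
- acct_id=8: no matching r row.
- acct_id=3: 2 matching r row(s), so 2 row(s) emitted.
- acct_id=5: no matching r row.
- acct_id=3: 2 matching r row(s), so 2 row(s) emitted.
- acct_id=6: no matching r row.
- acct_id=2: 2 matching r row(s), so 2 row(s) emitted.
- acct_id=6: no matching r row.
- acct_id=1: 2 matching r row(s), so 2 row(s) emitted.
- acct_id=4: no matching r row.
- 5 r row(s) had no l match → kept, l columns NULL.
Total: 8 matched + 5 padded = 13 rows.

13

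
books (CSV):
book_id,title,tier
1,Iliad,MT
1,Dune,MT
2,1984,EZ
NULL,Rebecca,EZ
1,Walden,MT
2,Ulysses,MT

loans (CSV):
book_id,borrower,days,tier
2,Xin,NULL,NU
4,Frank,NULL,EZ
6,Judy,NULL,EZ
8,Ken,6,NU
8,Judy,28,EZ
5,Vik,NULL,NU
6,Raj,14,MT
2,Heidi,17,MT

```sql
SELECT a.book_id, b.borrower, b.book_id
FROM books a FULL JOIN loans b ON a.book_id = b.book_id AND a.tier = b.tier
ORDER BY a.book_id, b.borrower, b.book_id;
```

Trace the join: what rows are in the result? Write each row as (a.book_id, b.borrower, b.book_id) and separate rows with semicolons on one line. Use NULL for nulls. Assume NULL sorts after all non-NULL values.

FULL OUTER JOIN keeps every row from both sides; unmatched rows get NULL for the other side's columns.
Matching on a.book_id = b.book_id AND a.tier = b.tier. A NULL in a compared column never satisfies the condition.
- a (book_id=1, tier=MT) has no partner → padded with NULL.
- a (book_id=1, tier=MT) has no partner → padded with NULL.
- a (book_id=2, tier=EZ) has no partner → padded with NULL.
- a (book_id=NULL, tier=EZ) has no partner → padded with NULL.
- a (book_id=1, tier=MT) has no partner → padded with NULL.
- a (book_id=2, tier=MT) pairs with 1 row(s) of b.
- 7 b row(s) had no a match → kept, a columns NULL.

(1, NULL, NULL); (1, NULL, NULL); (1, NULL, NULL); (2, Heidi, 2); (2, NULL, NULL); (NULL, Frank, 4); (NULL, Judy, 6); (NULL, Judy, 8); (NULL, Ken, 8); (NULL, Raj, 6); (NULL, Vik, 5); (NULL, Xin, 2); (NULL, NULL, NULL)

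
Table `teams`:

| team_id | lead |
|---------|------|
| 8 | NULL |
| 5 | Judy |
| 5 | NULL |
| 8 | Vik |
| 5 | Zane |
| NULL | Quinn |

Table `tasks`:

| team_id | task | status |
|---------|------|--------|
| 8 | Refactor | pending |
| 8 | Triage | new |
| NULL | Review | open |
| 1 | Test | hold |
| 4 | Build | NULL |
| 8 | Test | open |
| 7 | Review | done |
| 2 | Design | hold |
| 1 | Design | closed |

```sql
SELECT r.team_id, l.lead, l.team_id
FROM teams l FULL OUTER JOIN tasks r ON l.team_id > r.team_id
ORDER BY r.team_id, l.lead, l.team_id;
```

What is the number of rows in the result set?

27

FULL OUTER JOIN keeps every row from both sides; unmatched rows get NULL for the other side's columns.
Matching on l.team_id > r.team_id. A NULL in a compared column never satisfies the condition.
- team_id=8: 5 matching r row(s), so 5 row(s) emitted.
- team_id=5: 4 matching r row(s), so 4 row(s) emitted.
- team_id=5: 4 matching r row(s), so 4 row(s) emitted.
- team_id=8: 5 matching r row(s), so 5 row(s) emitted.
- team_id=5: 4 matching r row(s), so 4 row(s) emitted.
- team_id=NULL: no r row matches, row kept with r columns NULL.
- 4 r row(s) had no l match → kept, l columns NULL.
Total: 22 matched + 5 padded = 27 rows.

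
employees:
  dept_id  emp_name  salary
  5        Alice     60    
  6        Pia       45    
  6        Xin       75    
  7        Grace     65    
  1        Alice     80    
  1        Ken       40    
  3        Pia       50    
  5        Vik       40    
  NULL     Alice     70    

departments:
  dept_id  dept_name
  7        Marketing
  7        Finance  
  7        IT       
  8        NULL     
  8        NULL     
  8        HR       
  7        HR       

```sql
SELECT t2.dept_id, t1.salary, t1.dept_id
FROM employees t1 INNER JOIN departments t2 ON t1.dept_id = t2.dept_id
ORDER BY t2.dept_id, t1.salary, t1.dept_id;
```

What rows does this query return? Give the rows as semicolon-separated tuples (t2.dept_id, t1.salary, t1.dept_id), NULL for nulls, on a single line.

INNER JOIN keeps only pairs where the ON condition holds.
Matching on t1.dept_id = t2.dept_id. A NULL in a compared column never satisfies the condition.
- t1 (dept_id=5) has no partner → excluded.
- t1 (dept_id=6) has no partner → excluded.
- t1 (dept_id=6) has no partner → excluded.
- t1 (dept_id=7) pairs with 4 row(s) of t2.
- t1 (dept_id=1) has no partner → excluded.
- t1 (dept_id=1) has no partner → excluded.
- t1 (dept_id=3) has no partner → excluded.
- t1 (dept_id=5) has no partner → excluded.
- t1 (dept_id=NULL) has no partner → excluded.
After projecting and ordering:
t2.dept_id | t1.salary | t1.dept_id
7 | 65 | 7
7 | 65 | 7
7 | 65 | 7
7 | 65 | 7

(7, 65, 7); (7, 65, 7); (7, 65, 7); (7, 65, 7)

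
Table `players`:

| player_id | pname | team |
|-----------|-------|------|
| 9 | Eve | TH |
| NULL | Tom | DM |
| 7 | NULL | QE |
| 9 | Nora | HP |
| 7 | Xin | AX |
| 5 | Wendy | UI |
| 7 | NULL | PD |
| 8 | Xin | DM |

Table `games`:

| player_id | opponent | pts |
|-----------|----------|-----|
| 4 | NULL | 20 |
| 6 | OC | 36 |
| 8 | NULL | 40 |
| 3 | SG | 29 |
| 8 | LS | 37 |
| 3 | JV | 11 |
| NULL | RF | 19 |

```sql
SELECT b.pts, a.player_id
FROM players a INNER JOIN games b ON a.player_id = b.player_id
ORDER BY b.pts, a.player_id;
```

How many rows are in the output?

INNER JOIN keeps only pairs where the ON condition holds.
Matching on a.player_id = b.player_id. A NULL in a compared column never satisfies the condition.
- a row (player_id=9): no match → dropped.
- a row (player_id=NULL): no match → dropped.
- a row (player_id=7): no match → dropped.
- a row (player_id=9): no match → dropped.
- a row (player_id=7): no match → dropped.
- a row (player_id=5): no match → dropped.
- a row (player_id=7): no match → dropped.
- a row (player_id=8): matches 2 b row(s) → 2 output row(s).
Total: 2 rows.

2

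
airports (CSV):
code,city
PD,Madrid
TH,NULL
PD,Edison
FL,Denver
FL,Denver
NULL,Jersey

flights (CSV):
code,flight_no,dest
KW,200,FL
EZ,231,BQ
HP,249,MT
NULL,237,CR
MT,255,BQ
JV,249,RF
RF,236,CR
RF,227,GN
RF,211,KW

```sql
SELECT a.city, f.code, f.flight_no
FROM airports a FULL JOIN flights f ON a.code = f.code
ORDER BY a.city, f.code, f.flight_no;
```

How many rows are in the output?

FULL OUTER JOIN keeps every row from both sides; unmatched rows get NULL for the other side's columns.
Matching on a.code = f.code. A NULL in a compared column never satisfies the condition.
- a (code=PD) has no partner → padded with NULL.
- a (code=TH) has no partner → padded with NULL.
- a (code=PD) has no partner → padded with NULL.
- a (code=FL) has no partner → padded with NULL.
- a (code=FL) has no partner → padded with NULL.
- a (code=NULL) has no partner → padded with NULL.
- 9 row(s) from f found no a partner → padded with NULL.
Total: 0 matched + 15 padded = 15 rows.

15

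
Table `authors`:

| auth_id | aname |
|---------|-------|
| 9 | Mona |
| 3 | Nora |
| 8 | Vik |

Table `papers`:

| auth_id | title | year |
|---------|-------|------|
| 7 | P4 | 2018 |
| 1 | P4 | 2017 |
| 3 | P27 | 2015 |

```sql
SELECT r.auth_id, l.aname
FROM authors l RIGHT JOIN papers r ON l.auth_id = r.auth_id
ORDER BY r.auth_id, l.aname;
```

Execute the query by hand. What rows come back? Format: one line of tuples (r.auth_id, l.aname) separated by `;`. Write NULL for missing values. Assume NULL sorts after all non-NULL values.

(1, NULL); (3, Nora); (7, NULL)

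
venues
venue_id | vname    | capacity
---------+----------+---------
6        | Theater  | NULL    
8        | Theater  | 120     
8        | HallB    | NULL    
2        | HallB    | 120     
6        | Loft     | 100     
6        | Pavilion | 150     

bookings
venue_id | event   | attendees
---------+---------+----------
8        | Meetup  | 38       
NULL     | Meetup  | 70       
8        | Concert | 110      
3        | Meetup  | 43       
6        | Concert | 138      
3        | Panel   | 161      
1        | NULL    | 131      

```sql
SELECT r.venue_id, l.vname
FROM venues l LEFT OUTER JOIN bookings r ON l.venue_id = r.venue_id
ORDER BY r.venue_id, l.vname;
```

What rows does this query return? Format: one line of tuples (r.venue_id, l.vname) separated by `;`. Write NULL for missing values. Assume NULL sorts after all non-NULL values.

LEFT JOIN keeps every row from `venues`; unmatched rows get NULL for `bookings`'s columns.
Matching on l.venue_id = r.venue_id. A NULL in a compared column never satisfies the condition.
- l[0] venue_id=6 → 1 match(es) in r → 1 row(s).
- l[1] venue_id=8 → 2 match(es) in r → 2 row(s).
- l[2] venue_id=8 → 2 match(es) in r → 2 row(s).
- l[3] venue_id=2 → no match; kept with NULLs on the r side.
- l[4] venue_id=6 → 1 match(es) in r → 1 row(s).
- l[5] venue_id=6 → 1 match(es) in r → 1 row(s).
After projecting and ordering:
r.venue_id | l.vname
6 | Loft
6 | Pavilion
6 | Theater
8 | HallB
8 | HallB
8 | Theater
8 | Theater
NULL | HallB

(6, Loft); (6, Pavilion); (6, Theater); (8, HallB); (8, HallB); (8, Theater); (8, Theater); (NULL, HallB)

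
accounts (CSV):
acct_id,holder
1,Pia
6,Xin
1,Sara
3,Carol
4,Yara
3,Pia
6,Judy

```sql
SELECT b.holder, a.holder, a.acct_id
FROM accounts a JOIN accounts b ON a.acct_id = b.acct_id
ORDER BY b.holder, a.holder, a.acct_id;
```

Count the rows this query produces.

13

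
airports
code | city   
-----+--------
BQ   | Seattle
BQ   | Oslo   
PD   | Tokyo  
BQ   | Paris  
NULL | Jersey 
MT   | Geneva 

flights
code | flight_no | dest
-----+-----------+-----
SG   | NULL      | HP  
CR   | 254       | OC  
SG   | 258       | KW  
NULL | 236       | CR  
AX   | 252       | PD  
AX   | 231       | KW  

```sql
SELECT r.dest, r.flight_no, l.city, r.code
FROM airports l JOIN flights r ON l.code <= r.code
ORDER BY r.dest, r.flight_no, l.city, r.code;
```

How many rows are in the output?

13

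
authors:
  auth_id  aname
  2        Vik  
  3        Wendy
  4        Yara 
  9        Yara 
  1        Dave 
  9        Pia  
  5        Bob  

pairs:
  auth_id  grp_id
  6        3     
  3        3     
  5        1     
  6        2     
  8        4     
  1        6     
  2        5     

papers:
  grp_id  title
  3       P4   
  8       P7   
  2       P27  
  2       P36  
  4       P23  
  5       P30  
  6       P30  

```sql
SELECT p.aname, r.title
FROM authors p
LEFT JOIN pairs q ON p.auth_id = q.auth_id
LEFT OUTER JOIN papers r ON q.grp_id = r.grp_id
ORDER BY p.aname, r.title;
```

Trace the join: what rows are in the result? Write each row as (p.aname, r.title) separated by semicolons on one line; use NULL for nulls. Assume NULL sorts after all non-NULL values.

Evaluate left to right. First `authors p LEFT JOIN pairs q` on auth_id: 7 row(s).
Then LEFT JOIN `papers r` on grp_id: each of those 7 rows is kept; rows whose q.grp_id has no match in r get NULL for r's columns.

(Bob, NULL); (Dave, P30); (Pia, NULL); (Vik, P30); (Wendy, P4); (Yara, NULL); (Yara, NULL)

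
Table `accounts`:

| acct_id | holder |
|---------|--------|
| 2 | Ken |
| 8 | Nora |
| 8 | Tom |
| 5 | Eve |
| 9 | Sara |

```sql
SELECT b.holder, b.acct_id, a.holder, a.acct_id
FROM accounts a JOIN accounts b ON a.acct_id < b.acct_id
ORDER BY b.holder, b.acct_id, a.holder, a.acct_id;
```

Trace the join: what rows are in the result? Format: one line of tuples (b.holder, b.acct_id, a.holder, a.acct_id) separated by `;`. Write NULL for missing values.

(Eve, 5, Ken, 2); (Nora, 8, Eve, 5); (Nora, 8, Ken, 2); (Sara, 9, Eve, 5); (Sara, 9, Ken, 2); (Sara, 9, Nora, 8); (Sara, 9, Tom, 8); (Tom, 8, Eve, 5); (Tom, 8, Ken, 2)

INNER JOIN keeps only pairs where the ON condition holds.
Matching on a.acct_id < b.acct_id.
- a row (acct_id=2): matches 4 b row(s) → 4 output row(s).
- a row (acct_id=8): matches 1 b row(s) → 1 output row(s).
- a row (acct_id=8): matches 1 b row(s) → 1 output row(s).
- a row (acct_id=5): matches 3 b row(s) → 3 output row(s).
- a row (acct_id=9): no match → dropped.
After projecting and ordering:
b.holder | b.acct_id | a.holder | a.acct_id
Eve | 5 | Ken | 2
Nora | 8 | Eve | 5
Nora | 8 | Ken | 2
Sara | 9 | Eve | 5
Sara | 9 | Ken | 2
Sara | 9 | Nora | 8
Sara | 9 | Tom | 8
Tom | 8 | Eve | 5
Tom | 8 | Ken | 2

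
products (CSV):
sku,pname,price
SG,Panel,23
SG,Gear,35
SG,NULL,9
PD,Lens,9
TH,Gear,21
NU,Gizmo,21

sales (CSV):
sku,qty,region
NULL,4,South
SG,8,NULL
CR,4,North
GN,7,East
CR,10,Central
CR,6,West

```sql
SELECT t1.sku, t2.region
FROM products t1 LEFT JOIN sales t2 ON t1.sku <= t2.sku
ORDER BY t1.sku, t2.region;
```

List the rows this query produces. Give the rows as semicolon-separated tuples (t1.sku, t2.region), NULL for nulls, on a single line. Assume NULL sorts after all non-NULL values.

(NU, NULL); (PD, NULL); (SG, NULL); (SG, NULL); (SG, NULL); (TH, NULL)

LEFT JOIN keeps every row from `products`; unmatched rows get NULL for `sales`'s columns.
Matching on t1.sku <= t2.sku. A NULL in a compared column never satisfies the condition.
- t1[0] sku=SG → 1 match(es) in t2 → 1 row(s).
- t1[1] sku=SG → 1 match(es) in t2 → 1 row(s).
- t1[2] sku=SG → 1 match(es) in t2 → 1 row(s).
- t1[3] sku=PD → 1 match(es) in t2 → 1 row(s).
- t1[4] sku=TH → no match; kept with NULLs on the t2 side.
- t1[5] sku=NU → 1 match(es) in t2 → 1 row(s).
After projecting and ordering:
t1.sku | t2.region
NU | NULL
PD | NULL
SG | NULL
SG | NULL
SG | NULL
TH | NULL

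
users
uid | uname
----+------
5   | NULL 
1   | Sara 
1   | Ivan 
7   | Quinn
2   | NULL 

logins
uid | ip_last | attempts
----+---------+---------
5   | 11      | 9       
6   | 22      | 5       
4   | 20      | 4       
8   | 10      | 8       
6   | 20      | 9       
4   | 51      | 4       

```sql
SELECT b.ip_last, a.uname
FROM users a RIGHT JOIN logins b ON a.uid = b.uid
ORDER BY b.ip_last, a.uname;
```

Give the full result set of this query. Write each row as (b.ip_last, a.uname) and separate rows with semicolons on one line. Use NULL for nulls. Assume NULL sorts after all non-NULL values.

RIGHT JOIN keeps every row from `logins`; unmatched rows get NULL for `users`'s columns.
Matching on a.uid = b.uid.
Matched pairs: 1; unmatched b rows kept: 5.

(10, NULL); (11, NULL); (20, NULL); (20, NULL); (22, NULL); (51, NULL)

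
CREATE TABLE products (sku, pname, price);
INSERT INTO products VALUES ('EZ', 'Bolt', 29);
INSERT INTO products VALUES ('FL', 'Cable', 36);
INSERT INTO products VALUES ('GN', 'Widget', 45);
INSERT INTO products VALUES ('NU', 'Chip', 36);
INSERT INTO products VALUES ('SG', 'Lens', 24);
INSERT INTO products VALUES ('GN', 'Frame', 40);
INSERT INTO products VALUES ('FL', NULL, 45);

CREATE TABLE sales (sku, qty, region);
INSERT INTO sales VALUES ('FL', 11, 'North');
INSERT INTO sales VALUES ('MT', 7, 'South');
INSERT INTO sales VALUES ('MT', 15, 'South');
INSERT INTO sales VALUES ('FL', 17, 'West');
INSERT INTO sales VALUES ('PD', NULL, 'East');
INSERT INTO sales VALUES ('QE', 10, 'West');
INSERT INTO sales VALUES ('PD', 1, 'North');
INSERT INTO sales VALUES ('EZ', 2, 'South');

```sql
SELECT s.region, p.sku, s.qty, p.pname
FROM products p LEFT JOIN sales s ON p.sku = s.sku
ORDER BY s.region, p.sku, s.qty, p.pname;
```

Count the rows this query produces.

9

LEFT JOIN keeps every row from `products`; unmatched rows get NULL for `sales`'s columns.
Matching on p.sku = s.sku.
- sku=EZ: 1 matching s row(s), so 1 row(s) emitted.
- sku=FL: 2 matching s row(s), so 2 row(s) emitted.
- sku=GN: no s row matches, row kept with s columns NULL.
- sku=NU: no s row matches, row kept with s columns NULL.
- sku=SG: no s row matches, row kept with s columns NULL.
- sku=GN: no s row matches, row kept with s columns NULL.
- sku=FL: 2 matching s row(s), so 2 row(s) emitted.
Total: 5 matched + 4 padded = 9 rows.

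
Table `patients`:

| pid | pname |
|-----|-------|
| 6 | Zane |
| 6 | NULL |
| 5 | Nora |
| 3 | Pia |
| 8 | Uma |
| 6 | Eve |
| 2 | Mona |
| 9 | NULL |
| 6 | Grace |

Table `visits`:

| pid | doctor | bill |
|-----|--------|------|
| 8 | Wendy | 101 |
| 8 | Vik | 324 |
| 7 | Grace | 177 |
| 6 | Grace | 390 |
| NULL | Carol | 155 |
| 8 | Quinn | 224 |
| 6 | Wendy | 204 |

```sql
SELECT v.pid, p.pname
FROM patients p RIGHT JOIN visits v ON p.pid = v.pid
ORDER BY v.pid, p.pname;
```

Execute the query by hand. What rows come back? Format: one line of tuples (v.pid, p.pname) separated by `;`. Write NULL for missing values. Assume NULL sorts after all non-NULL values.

RIGHT JOIN keeps every row from `visits`; unmatched rows get NULL for `patients`'s columns.
Matching on p.pid = v.pid. A NULL in a compared column never satisfies the condition.
- p[0] pid=6 → 2 match(es) in v → 2 row(s).
- p[1] pid=6 → 2 match(es) in v → 2 row(s).
- p[2] pid=5 → no match.
- p[3] pid=3 → no match.
- p[4] pid=8 → 3 match(es) in v → 3 row(s).
- p[5] pid=6 → 2 match(es) in v → 2 row(s).
- p[6] pid=2 → no match.
- p[7] pid=9 → no match.
- p[8] pid=6 → 2 match(es) in v → 2 row(s).
- plus 2 unmatched v row(s), each kept with NULL p columns.

(6, Eve); (6, Eve); (6, Grace); (6, Grace); (6, Zane); (6, Zane); (6, NULL); (6, NULL); (7, NULL); (8, Uma); (8, Uma); (8, Uma); (NULL, NULL)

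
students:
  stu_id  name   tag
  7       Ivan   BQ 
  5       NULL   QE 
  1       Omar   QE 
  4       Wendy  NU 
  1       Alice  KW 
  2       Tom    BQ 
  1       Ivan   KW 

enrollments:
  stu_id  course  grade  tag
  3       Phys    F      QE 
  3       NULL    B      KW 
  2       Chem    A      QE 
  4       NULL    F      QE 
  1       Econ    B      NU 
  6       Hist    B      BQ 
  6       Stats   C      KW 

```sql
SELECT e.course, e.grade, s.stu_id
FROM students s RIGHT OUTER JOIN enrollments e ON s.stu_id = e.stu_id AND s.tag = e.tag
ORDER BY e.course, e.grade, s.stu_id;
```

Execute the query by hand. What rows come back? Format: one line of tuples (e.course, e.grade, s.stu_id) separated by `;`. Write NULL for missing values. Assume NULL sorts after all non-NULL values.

(Chem, A, NULL); (Econ, B, NULL); (Hist, B, NULL); (Phys, F, NULL); (Stats, C, NULL); (NULL, B, NULL); (NULL, F, NULL)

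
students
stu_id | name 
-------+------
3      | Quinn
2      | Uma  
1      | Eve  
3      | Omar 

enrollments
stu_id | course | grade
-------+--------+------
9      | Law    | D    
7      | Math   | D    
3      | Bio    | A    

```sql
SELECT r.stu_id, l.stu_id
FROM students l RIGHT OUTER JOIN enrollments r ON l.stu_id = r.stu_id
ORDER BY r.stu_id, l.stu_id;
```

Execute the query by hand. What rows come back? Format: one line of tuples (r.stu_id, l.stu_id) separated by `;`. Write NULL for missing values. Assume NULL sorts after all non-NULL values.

(3, 3); (3, 3); (7, NULL); (9, NULL)

RIGHT JOIN keeps every row from `enrollments`; unmatched rows get NULL for `students`'s columns.
Matching on l.stu_id = r.stu_id.
- l[0] stu_id=3 → 1 match(es) in r → 1 row(s).
- l[1] stu_id=2 → no match.
- l[2] stu_id=1 → no match.
- l[3] stu_id=3 → 1 match(es) in r → 1 row(s).
- 2 r row(s) had no l match → kept, l columns NULL.
After projecting and ordering:
r.stu_id | l.stu_id
3 | 3
3 | 3
7 | NULL
9 | NULL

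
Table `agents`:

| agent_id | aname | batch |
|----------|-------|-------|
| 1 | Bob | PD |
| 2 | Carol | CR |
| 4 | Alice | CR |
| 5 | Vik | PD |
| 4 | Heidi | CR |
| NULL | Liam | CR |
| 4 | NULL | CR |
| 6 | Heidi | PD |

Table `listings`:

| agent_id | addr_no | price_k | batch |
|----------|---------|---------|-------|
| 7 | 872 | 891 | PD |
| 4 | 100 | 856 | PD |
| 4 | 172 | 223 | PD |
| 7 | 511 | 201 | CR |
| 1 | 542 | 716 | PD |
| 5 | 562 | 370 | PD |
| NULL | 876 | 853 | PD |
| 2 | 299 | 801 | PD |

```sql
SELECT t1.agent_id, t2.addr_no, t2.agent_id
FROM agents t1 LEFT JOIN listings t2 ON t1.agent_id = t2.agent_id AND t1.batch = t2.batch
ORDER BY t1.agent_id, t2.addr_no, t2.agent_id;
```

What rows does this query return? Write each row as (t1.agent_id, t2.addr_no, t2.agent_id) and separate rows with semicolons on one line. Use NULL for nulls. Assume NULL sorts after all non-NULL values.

(1, 542, 1); (2, NULL, NULL); (4, NULL, NULL); (4, NULL, NULL); (4, NULL, NULL); (5, 562, 5); (6, NULL, NULL); (NULL, NULL, NULL)

LEFT JOIN keeps every row from `agents`; unmatched rows get NULL for `listings`'s columns.
Matching on t1.agent_id = t2.agent_id AND t1.batch = t2.batch. A NULL in a compared column never satisfies the condition.
- t1 (agent_id=1, batch=PD) pairs with 1 row(s) of t2.
- t1 (agent_id=2, batch=CR) has no partner → padded with NULL.
- t1 (agent_id=4, batch=CR) has no partner → padded with NULL.
- t1 (agent_id=5, batch=PD) pairs with 1 row(s) of t2.
- t1 (agent_id=4, batch=CR) has no partner → padded with NULL.
- t1 (agent_id=NULL, batch=CR) has no partner → padded with NULL.
- t1 (agent_id=4, batch=CR) has no partner → padded with NULL.
- t1 (agent_id=6, batch=PD) has no partner → padded with NULL.
After projecting and ordering:
t1.agent_id | t2.addr_no | t2.agent_id
1 | 542 | 1
2 | NULL | NULL
4 | NULL | NULL
4 | NULL | NULL
4 | NULL | NULL
5 | 562 | 5
6 | NULL | NULL
NULL | NULL | NULL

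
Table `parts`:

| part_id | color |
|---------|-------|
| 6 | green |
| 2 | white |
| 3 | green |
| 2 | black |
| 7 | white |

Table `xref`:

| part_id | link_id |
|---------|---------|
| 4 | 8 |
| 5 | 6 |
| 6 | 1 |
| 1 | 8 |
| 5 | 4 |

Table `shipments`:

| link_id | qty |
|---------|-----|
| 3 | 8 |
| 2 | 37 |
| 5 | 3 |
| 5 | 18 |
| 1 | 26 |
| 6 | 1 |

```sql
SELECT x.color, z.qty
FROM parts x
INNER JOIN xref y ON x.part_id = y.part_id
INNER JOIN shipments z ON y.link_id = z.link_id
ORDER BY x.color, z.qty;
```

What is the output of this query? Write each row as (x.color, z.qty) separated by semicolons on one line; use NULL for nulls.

(green, 26)

Evaluate left to right. First `parts x INNER JOIN xref y` on part_id: 1 row(s).
Then INNER JOIN `shipments z` on link_id: keep only rows whose y.link_id appears in z.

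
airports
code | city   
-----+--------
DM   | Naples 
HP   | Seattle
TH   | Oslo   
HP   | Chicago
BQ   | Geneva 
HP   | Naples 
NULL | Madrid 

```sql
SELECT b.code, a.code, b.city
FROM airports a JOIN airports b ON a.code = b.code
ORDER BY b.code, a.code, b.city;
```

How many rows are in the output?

INNER JOIN keeps only pairs where the ON condition holds.
Matching on a.code = b.code. A NULL in a compared column never satisfies the condition.
Matched pairs: 12.
Total: 12 rows.

12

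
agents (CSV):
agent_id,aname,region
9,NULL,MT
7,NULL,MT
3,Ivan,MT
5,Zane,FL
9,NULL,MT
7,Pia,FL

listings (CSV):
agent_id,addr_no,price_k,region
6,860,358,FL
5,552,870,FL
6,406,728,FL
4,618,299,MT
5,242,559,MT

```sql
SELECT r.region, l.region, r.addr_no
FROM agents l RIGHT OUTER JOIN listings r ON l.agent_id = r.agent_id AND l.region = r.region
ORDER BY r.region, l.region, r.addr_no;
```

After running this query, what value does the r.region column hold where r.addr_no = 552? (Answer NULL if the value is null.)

FL

RIGHT JOIN keeps every row from `listings`; unmatched rows get NULL for `agents`'s columns.
Matching on l.agent_id = r.agent_id AND l.region = r.region.
- l (agent_id=9, region=MT) has no partner in r.
- l (agent_id=7, region=MT) has no partner in r.
- l (agent_id=3, region=MT) has no partner in r.
- l (agent_id=5, region=FL) pairs with 1 row(s) of r.
- l (agent_id=9, region=MT) has no partner in r.
- l (agent_id=7, region=FL) has no partner in r.
- 4 row(s) from r found no l partner → padded with NULL.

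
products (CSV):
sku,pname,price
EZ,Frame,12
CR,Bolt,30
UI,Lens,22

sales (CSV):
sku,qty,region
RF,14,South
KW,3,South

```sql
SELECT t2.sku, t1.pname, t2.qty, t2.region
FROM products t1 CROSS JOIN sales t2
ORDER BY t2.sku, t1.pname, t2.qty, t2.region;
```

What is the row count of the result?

CROSS JOIN pairs every row of `products` with every row of `sales`: 3 × 2 = 6 rows.

6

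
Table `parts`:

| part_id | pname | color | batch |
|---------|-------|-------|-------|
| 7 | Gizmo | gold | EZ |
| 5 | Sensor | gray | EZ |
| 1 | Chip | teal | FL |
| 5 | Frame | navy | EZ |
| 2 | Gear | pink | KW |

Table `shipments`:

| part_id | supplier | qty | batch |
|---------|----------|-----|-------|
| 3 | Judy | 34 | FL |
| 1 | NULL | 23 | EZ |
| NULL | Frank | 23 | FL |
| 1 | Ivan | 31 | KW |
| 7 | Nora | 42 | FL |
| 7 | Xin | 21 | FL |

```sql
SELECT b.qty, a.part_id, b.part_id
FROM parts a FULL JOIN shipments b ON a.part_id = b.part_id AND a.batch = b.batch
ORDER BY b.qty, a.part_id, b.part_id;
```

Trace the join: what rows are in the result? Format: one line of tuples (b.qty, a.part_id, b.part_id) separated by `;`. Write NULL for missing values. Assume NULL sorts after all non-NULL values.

(21, NULL, 7); (23, NULL, 1); (23, NULL, NULL); (31, NULL, 1); (34, NULL, 3); (42, NULL, 7); (NULL, 1, NULL); (NULL, 2, NULL); (NULL, 5, NULL); (NULL, 5, NULL); (NULL, 7, NULL)

FULL OUTER JOIN keeps every row from both sides; unmatched rows get NULL for the other side's columns.
Matching on a.part_id = b.part_id AND a.batch = b.batch. A NULL in a compared column never satisfies the condition.
- part_id=7, batch=EZ: no b row matches, row kept with b columns NULL.
- part_id=5, batch=EZ: no b row matches, row kept with b columns NULL.
- part_id=1, batch=FL: no b row matches, row kept with b columns NULL.
- part_id=5, batch=EZ: no b row matches, row kept with b columns NULL.
- part_id=2, batch=KW: no b row matches, row kept with b columns NULL.
- 6 b row(s) had no a match → kept, a columns NULL.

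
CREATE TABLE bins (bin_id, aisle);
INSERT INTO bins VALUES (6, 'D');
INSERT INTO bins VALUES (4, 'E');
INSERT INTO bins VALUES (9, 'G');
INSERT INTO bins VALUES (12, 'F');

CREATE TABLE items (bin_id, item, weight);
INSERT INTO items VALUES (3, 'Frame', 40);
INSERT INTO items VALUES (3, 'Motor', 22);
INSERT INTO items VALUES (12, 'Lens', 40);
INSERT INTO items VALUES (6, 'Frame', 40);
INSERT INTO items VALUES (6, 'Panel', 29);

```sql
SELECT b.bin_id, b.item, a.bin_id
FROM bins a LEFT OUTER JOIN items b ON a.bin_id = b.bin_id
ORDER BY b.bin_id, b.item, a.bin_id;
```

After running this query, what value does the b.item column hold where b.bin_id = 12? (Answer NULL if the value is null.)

LEFT JOIN keeps every row from `bins`; unmatched rows get NULL for `items`'s columns.
Matching on a.bin_id = b.bin_id.
Matched pairs: 3; unmatched a rows kept: 2.

Lens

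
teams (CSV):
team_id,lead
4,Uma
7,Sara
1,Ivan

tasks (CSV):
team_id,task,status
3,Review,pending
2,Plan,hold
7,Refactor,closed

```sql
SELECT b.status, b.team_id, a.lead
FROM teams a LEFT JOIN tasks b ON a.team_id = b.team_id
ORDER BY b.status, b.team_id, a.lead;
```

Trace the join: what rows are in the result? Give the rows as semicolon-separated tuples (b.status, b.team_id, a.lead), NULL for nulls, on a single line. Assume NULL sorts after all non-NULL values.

(closed, 7, Sara); (NULL, NULL, Ivan); (NULL, NULL, Uma)

LEFT JOIN keeps every row from `teams`; unmatched rows get NULL for `tasks`'s columns.
Matching on a.team_id = b.team_id.
Matched pairs: 1; unmatched a rows kept: 2.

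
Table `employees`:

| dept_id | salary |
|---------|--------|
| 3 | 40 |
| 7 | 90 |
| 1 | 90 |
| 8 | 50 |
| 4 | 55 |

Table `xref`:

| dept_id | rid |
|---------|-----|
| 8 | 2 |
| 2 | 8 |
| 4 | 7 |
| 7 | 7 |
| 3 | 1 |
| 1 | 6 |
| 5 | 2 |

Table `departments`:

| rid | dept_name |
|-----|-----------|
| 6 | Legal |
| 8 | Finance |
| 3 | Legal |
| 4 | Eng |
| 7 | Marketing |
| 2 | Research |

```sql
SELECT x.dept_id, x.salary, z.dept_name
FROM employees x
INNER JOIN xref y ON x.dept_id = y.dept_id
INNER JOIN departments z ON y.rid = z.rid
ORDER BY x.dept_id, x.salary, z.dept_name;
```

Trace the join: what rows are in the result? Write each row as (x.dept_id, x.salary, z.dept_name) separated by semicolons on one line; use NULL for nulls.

(1, 90, Legal); (4, 55, Marketing); (7, 90, Marketing); (8, 50, Research)

Evaluate left to right. First `employees x INNER JOIN xref y` on dept_id: 5 row(s).
Then INNER JOIN `departments z` on rid: keep only rows whose y.rid appears in z.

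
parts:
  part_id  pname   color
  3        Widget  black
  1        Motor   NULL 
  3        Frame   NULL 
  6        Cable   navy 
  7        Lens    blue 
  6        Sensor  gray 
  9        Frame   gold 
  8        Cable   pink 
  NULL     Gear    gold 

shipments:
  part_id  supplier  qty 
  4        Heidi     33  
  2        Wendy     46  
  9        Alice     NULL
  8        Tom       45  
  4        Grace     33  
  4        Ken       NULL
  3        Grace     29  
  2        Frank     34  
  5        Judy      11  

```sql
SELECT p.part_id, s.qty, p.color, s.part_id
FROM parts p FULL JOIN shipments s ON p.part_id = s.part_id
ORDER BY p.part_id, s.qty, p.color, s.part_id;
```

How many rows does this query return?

15

FULL OUTER JOIN keeps every row from both sides; unmatched rows get NULL for the other side's columns.
Matching on p.part_id = s.part_id. A NULL in a compared column never satisfies the condition.
Matched pairs: 4; unmatched p rows kept: 5; unmatched s rows kept: 6.
Total: 4 matched + 11 padded = 15 rows.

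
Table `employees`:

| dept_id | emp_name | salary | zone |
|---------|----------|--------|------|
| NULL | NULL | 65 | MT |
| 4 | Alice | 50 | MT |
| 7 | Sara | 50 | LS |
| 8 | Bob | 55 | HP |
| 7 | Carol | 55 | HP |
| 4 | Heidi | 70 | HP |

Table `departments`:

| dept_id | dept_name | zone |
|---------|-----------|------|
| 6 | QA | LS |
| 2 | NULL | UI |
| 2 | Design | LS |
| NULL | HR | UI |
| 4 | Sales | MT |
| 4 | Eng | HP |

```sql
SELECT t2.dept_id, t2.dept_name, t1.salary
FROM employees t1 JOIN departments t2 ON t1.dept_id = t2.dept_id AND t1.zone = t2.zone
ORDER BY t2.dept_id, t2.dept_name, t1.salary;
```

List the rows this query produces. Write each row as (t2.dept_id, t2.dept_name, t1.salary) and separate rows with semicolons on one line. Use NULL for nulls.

INNER JOIN keeps only pairs where the ON condition holds.
Matching on t1.dept_id = t2.dept_id AND t1.zone = t2.zone. A NULL in a compared column never satisfies the condition.
- t1[0] dept_id=NULL, zone=MT → no match; dropped.
- t1[1] dept_id=4, zone=MT → 1 match(es) in t2 → 1 row(s).
- t1[2] dept_id=7, zone=LS → no match; dropped.
- t1[3] dept_id=8, zone=HP → no match; dropped.
- t1[4] dept_id=7, zone=HP → no match; dropped.
- t1[5] dept_id=4, zone=HP → 1 match(es) in t2 → 1 row(s).
After projecting and ordering:
t2.dept_id | t2.dept_name | t1.salary
4 | Eng | 70
4 | Sales | 50

(4, Eng, 70); (4, Sales, 50)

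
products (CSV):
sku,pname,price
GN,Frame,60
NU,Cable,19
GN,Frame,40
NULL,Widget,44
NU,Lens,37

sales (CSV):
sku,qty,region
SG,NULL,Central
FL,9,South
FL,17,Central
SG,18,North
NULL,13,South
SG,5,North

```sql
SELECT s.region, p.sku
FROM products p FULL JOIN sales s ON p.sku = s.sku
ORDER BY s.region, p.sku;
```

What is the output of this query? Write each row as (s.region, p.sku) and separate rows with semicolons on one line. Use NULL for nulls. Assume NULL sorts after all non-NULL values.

(Central, NULL); (Central, NULL); (North, NULL); (North, NULL); (South, NULL); (South, NULL); (NULL, GN); (NULL, GN); (NULL, NU); (NULL, NU); (NULL, NULL)

FULL OUTER JOIN keeps every row from both sides; unmatched rows get NULL for the other side's columns.
Matching on p.sku = s.sku. A NULL in a compared column never satisfies the condition.
- p[0] sku=GN → no match; kept with NULLs on the s side.
- p[1] sku=NU → no match; kept with NULLs on the s side.
- p[2] sku=GN → no match; kept with NULLs on the s side.
- p[3] sku=NULL → no match; kept with NULLs on the s side.
- p[4] sku=NU → no match; kept with NULLs on the s side.
- 6 s row(s) had no p match → kept, p columns NULL.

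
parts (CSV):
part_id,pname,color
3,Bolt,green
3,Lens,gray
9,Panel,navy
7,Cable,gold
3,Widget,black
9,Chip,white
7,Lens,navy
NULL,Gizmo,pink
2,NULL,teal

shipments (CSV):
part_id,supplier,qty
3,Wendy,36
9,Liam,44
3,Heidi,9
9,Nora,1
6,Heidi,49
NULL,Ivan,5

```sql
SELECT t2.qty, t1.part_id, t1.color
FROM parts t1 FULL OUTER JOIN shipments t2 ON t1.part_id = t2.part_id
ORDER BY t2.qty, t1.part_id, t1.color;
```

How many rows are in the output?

16

FULL OUTER JOIN keeps every row from both sides; unmatched rows get NULL for the other side's columns.
Matching on t1.part_id = t2.part_id. A NULL in a compared column never satisfies the condition.
- t1 (part_id=3) pairs with 2 row(s) of t2.
- t1 (part_id=3) pairs with 2 row(s) of t2.
- t1 (part_id=9) pairs with 2 row(s) of t2.
- t1 (part_id=7) has no partner → padded with NULL.
- t1 (part_id=3) pairs with 2 row(s) of t2.
- t1 (part_id=9) pairs with 2 row(s) of t2.
- t1 (part_id=7) has no partner → padded with NULL.
- t1 (part_id=NULL) has no partner → padded with NULL.
- t1 (part_id=2) has no partner → padded with NULL.
- 2 t2 row(s) had no t1 match → kept, t1 columns NULL.
Total: 10 matched + 6 padded = 16 rows.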